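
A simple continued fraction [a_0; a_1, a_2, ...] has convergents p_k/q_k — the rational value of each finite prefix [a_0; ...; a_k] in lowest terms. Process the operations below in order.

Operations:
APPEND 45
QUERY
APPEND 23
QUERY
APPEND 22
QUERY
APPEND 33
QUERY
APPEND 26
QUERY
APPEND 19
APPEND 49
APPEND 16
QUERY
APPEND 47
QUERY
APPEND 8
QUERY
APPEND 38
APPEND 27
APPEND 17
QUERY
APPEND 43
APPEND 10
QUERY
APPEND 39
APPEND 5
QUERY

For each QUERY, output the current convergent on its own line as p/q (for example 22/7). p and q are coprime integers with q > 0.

45/1
1036/23
22837/507
754657/16754
19643919/436111
293895760334/6524725231
13831445846399/307069362255
110945462531526/2463079623271
1947575223003453962/43237756075009987
840548065505065957372/18660851604788106417
165166721084133958896617/3666835721462825405947

APPEND 45: p_0 = 45·1 + 0 = 45, q_0 = 45·0 + 1 = 1 → 45/1
APPEND 23: p_1 = 23·45 + 1 = 1036, q_1 = 23·1 + 0 = 23 → 1036/23
APPEND 22: p_2 = 22·1036 + 45 = 22837, q_2 = 22·23 + 1 = 507 → 22837/507
APPEND 33: p_3 = 33·22837 + 1036 = 754657, q_3 = 33·507 + 23 = 16754 → 754657/16754
APPEND 26: p_4 = 26·754657 + 22837 = 19643919, q_4 = 26·16754 + 507 = 436111 → 19643919/436111
APPEND 19: p_5 = 19·19643919 + 754657 = 373989118, q_5 = 19·436111 + 16754 = 8302863 → 373989118/8302863
APPEND 49: p_6 = 49·373989118 + 19643919 = 18345110701, q_6 = 49·8302863 + 436111 = 407276398 → 18345110701/407276398
APPEND 16: p_7 = 16·18345110701 + 373989118 = 293895760334, q_7 = 16·407276398 + 8302863 = 6524725231 → 293895760334/6524725231
APPEND 47: p_8 = 47·293895760334 + 18345110701 = 13831445846399, q_8 = 47·6524725231 + 407276398 = 307069362255 → 13831445846399/307069362255
APPEND 8: p_9 = 8·13831445846399 + 293895760334 = 110945462531526, q_9 = 8·307069362255 + 6524725231 = 2463079623271 → 110945462531526/2463079623271
APPEND 38: p_10 = 38·110945462531526 + 13831445846399 = 4229759022044387, q_10 = 38·2463079623271 + 307069362255 = 93904095046553 → 4229759022044387/93904095046553
APPEND 27: p_11 = 27·4229759022044387 + 110945462531526 = 114314439057729975, q_11 = 27·93904095046553 + 2463079623271 = 2537873645880202 → 114314439057729975/2537873645880202
APPEND 17: p_12 = 17·114314439057729975 + 4229759022044387 = 1947575223003453962, q_12 = 17·2537873645880202 + 93904095046553 = 43237756075009987 → 1947575223003453962/43237756075009987
APPEND 43: p_13 = 43·1947575223003453962 + 114314439057729975 = 83860049028206250341, q_13 = 43·43237756075009987 + 2537873645880202 = 1861761384871309643 → 83860049028206250341/1861761384871309643
APPEND 10: p_14 = 10·83860049028206250341 + 1947575223003453962 = 840548065505065957372, q_14 = 10·1861761384871309643 + 43237756075009987 = 18660851604788106417 → 840548065505065957372/18660851604788106417
APPEND 39: p_15 = 39·840548065505065957372 + 83860049028206250341 = 32865234603725778587849, q_15 = 39·18660851604788106417 + 1861761384871309643 = 729634973971607459906 → 32865234603725778587849/729634973971607459906
APPEND 5: p_16 = 5·32865234603725778587849 + 840548065505065957372 = 165166721084133958896617, q_16 = 5·729634973971607459906 + 18660851604788106417 = 3666835721462825405947 → 165166721084133958896617/3666835721462825405947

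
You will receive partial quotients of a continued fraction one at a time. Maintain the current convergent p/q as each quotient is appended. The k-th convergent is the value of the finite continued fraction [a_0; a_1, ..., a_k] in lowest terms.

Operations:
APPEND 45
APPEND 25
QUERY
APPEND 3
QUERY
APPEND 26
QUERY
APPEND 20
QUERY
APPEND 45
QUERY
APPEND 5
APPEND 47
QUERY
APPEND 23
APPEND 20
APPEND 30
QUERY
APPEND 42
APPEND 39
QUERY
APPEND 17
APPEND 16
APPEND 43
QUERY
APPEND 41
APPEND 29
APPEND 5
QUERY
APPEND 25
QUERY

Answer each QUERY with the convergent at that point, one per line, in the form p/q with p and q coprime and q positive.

1126/25
3423/76
90124/2001
1805903/40096
81355759/1806321
19284836565/428176268
267398400338443/5936977932905
438613018927374652/9738412089080447
5164078756472860715271/114656712912860008174
30955504323516022283980393/687297103640294970777168
780036339522563030517976583/17318946294173685687323351

APPEND 45: p_0 = 45·1 + 0 = 45, q_0 = 45·0 + 1 = 1 → 45/1
APPEND 25: p_1 = 25·45 + 1 = 1126, q_1 = 25·1 + 0 = 25 → 1126/25
APPEND 3: p_2 = 3·1126 + 45 = 3423, q_2 = 3·25 + 1 = 76 → 3423/76
APPEND 26: p_3 = 26·3423 + 1126 = 90124, q_3 = 26·76 + 25 = 2001 → 90124/2001
APPEND 20: p_4 = 20·90124 + 3423 = 1805903, q_4 = 20·2001 + 76 = 40096 → 1805903/40096
APPEND 45: p_5 = 45·1805903 + 90124 = 81355759, q_5 = 45·40096 + 2001 = 1806321 → 81355759/1806321
APPEND 5: p_6 = 5·81355759 + 1805903 = 408584698, q_6 = 5·1806321 + 40096 = 9071701 → 408584698/9071701
APPEND 47: p_7 = 47·408584698 + 81355759 = 19284836565, q_7 = 47·9071701 + 1806321 = 428176268 → 19284836565/428176268
APPEND 23: p_8 = 23·19284836565 + 408584698 = 443959825693, q_8 = 23·428176268 + 9071701 = 9857125865 → 443959825693/9857125865
APPEND 20: p_9 = 20·443959825693 + 19284836565 = 8898481350425, q_9 = 20·9857125865 + 428176268 = 197570693568 → 8898481350425/197570693568
APPEND 30: p_10 = 30·8898481350425 + 443959825693 = 267398400338443, q_10 = 30·197570693568 + 9857125865 = 5936977932905 → 267398400338443/5936977932905
APPEND 42: p_11 = 42·267398400338443 + 8898481350425 = 11239631295565031, q_11 = 42·5936977932905 + 197570693568 = 249550643875578 → 11239631295565031/249550643875578
APPEND 39: p_12 = 39·11239631295565031 + 267398400338443 = 438613018927374652, q_12 = 39·249550643875578 + 5936977932905 = 9738412089080447 → 438613018927374652/9738412089080447
APPEND 17: p_13 = 17·438613018927374652 + 11239631295565031 = 7467660953060934115, q_13 = 17·9738412089080447 + 249550643875578 = 165802556158243177 → 7467660953060934115/165802556158243177
APPEND 16: p_14 = 16·7467660953060934115 + 438613018927374652 = 119921188267902320492, q_14 = 16·165802556158243177 + 9738412089080447 = 2662579310620971279 → 119921188267902320492/2662579310620971279
APPEND 43: p_15 = 43·119921188267902320492 + 7467660953060934115 = 5164078756472860715271, q_15 = 43·2662579310620971279 + 165802556158243177 = 114656712912860008174 → 5164078756472860715271/114656712912860008174
APPEND 41: p_16 = 41·5164078756472860715271 + 119921188267902320492 = 211847150203655191646603, q_16 = 41·114656712912860008174 + 2662579310620971279 = 4703587808737881306413 → 211847150203655191646603/4703587808737881306413
APPEND 29: p_17 = 29·211847150203655191646603 + 5164078756472860715271 = 6148731434662473418466758, q_17 = 29·4703587808737881306413 + 114656712912860008174 = 136518703166311417894151 → 6148731434662473418466758/136518703166311417894151
APPEND 5: p_18 = 5·6148731434662473418466758 + 211847150203655191646603 = 30955504323516022283980393, q_18 = 5·136518703166311417894151 + 4703587808737881306413 = 687297103640294970777168 → 30955504323516022283980393/687297103640294970777168
APPEND 25: p_19 = 25·30955504323516022283980393 + 6148731434662473418466758 = 780036339522563030517976583, q_19 = 25·687297103640294970777168 + 136518703166311417894151 = 17318946294173685687323351 → 780036339522563030517976583/17318946294173685687323351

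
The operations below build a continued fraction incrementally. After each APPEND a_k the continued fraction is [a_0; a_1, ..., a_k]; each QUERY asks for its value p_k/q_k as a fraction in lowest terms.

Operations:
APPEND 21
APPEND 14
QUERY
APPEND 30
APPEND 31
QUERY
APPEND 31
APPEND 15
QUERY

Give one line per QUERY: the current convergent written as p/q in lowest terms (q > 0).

APPEND 21: p_0 = 21·1 + 0 = 21, q_0 = 21·0 + 1 = 1 → 21/1
APPEND 14: p_1 = 14·21 + 1 = 295, q_1 = 14·1 + 0 = 14 → 295/14
APPEND 30: p_2 = 30·295 + 21 = 8871, q_2 = 30·14 + 1 = 421 → 8871/421
APPEND 31: p_3 = 31·8871 + 295 = 275296, q_3 = 31·421 + 14 = 13065 → 275296/13065
APPEND 31: p_4 = 31·275296 + 8871 = 8543047, q_4 = 31·13065 + 421 = 405436 → 8543047/405436
APPEND 15: p_5 = 15·8543047 + 275296 = 128421001, q_5 = 15·405436 + 13065 = 6094605 → 128421001/6094605

295/14
275296/13065
128421001/6094605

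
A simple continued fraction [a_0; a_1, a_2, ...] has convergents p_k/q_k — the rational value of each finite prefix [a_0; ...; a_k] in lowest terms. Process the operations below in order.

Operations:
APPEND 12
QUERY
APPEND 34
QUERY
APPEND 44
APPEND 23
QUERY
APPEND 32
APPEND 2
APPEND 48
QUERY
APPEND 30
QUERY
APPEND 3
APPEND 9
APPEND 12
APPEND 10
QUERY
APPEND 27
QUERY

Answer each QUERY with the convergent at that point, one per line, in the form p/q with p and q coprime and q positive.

12/1
409/34
414593/34465
1308543912/108778889
39283301921/3265609889
135708415725266/11281402599613
3677586895219809/305716768840823

APPEND 12: p_0 = 12·1 + 0 = 12, q_0 = 12·0 + 1 = 1 → 12/1
APPEND 34: p_1 = 34·12 + 1 = 409, q_1 = 34·1 + 0 = 34 → 409/34
APPEND 44: p_2 = 44·409 + 12 = 18008, q_2 = 44·34 + 1 = 1497 → 18008/1497
APPEND 23: p_3 = 23·18008 + 409 = 414593, q_3 = 23·1497 + 34 = 34465 → 414593/34465
APPEND 32: p_4 = 32·414593 + 18008 = 13284984, q_4 = 32·34465 + 1497 = 1104377 → 13284984/1104377
APPEND 2: p_5 = 2·13284984 + 414593 = 26984561, q_5 = 2·1104377 + 34465 = 2243219 → 26984561/2243219
APPEND 48: p_6 = 48·26984561 + 13284984 = 1308543912, q_6 = 48·2243219 + 1104377 = 108778889 → 1308543912/108778889
APPEND 30: p_7 = 30·1308543912 + 26984561 = 39283301921, q_7 = 30·108778889 + 2243219 = 3265609889 → 39283301921/3265609889
APPEND 3: p_8 = 3·39283301921 + 1308543912 = 119158449675, q_8 = 3·3265609889 + 108778889 = 9905608556 → 119158449675/9905608556
APPEND 9: p_9 = 9·119158449675 + 39283301921 = 1111709348996, q_9 = 9·9905608556 + 3265609889 = 92416086893 → 1111709348996/92416086893
APPEND 12: p_10 = 12·1111709348996 + 119158449675 = 13459670637627, q_10 = 12·92416086893 + 9905608556 = 1118898651272 → 13459670637627/1118898651272
APPEND 10: p_11 = 10·13459670637627 + 1111709348996 = 135708415725266, q_11 = 10·1118898651272 + 92416086893 = 11281402599613 → 135708415725266/11281402599613
APPEND 27: p_12 = 27·135708415725266 + 13459670637627 = 3677586895219809, q_12 = 27·11281402599613 + 1118898651272 = 305716768840823 → 3677586895219809/305716768840823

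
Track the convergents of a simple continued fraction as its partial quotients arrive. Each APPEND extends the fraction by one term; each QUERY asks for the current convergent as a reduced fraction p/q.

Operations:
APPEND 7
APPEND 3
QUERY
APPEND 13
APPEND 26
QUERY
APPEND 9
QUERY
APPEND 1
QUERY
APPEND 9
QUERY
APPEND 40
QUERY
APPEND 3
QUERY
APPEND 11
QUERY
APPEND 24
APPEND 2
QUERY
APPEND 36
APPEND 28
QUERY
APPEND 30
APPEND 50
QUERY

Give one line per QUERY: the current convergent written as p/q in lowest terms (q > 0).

APPEND 7: p_0 = 7·1 + 0 = 7, q_0 = 7·0 + 1 = 1 → 7/1
APPEND 3: p_1 = 3·7 + 1 = 22, q_1 = 3·1 + 0 = 3 → 22/3
APPEND 13: p_2 = 13·22 + 7 = 293, q_2 = 13·3 + 1 = 40 → 293/40
APPEND 26: p_3 = 26·293 + 22 = 7640, q_3 = 26·40 + 3 = 1043 → 7640/1043
APPEND 9: p_4 = 9·7640 + 293 = 69053, q_4 = 9·1043 + 40 = 9427 → 69053/9427
APPEND 1: p_5 = 1·69053 + 7640 = 76693, q_5 = 1·9427 + 1043 = 10470 → 76693/10470
APPEND 9: p_6 = 9·76693 + 69053 = 759290, q_6 = 9·10470 + 9427 = 103657 → 759290/103657
APPEND 40: p_7 = 40·759290 + 76693 = 30448293, q_7 = 40·103657 + 10470 = 4156750 → 30448293/4156750
APPEND 3: p_8 = 3·30448293 + 759290 = 92104169, q_8 = 3·4156750 + 103657 = 12573907 → 92104169/12573907
APPEND 11: p_9 = 11·92104169 + 30448293 = 1043594152, q_9 = 11·12573907 + 4156750 = 142469727 → 1043594152/142469727
APPEND 24: p_10 = 24·1043594152 + 92104169 = 25138363817, q_10 = 24·142469727 + 12573907 = 3431847355 → 25138363817/3431847355
APPEND 2: p_11 = 2·25138363817 + 1043594152 = 51320321786, q_11 = 2·3431847355 + 142469727 = 7006164437 → 51320321786/7006164437
APPEND 36: p_12 = 36·51320321786 + 25138363817 = 1872669948113, q_12 = 36·7006164437 + 3431847355 = 255653767087 → 1872669948113/255653767087
APPEND 28: p_13 = 28·1872669948113 + 51320321786 = 52486078868950, q_13 = 28·255653767087 + 7006164437 = 7165311642873 → 52486078868950/7165311642873
APPEND 30: p_14 = 30·52486078868950 + 1872669948113 = 1576455036016613, q_14 = 30·7165311642873 + 255653767087 = 215215003053277 → 1576455036016613/215215003053277
APPEND 50: p_15 = 50·1576455036016613 + 52486078868950 = 78875237879699600, q_15 = 50·215215003053277 + 7165311642873 = 10767915464306723 → 78875237879699600/10767915464306723

22/3
7640/1043
69053/9427
76693/10470
759290/103657
30448293/4156750
92104169/12573907
1043594152/142469727
51320321786/7006164437
52486078868950/7165311642873
78875237879699600/10767915464306723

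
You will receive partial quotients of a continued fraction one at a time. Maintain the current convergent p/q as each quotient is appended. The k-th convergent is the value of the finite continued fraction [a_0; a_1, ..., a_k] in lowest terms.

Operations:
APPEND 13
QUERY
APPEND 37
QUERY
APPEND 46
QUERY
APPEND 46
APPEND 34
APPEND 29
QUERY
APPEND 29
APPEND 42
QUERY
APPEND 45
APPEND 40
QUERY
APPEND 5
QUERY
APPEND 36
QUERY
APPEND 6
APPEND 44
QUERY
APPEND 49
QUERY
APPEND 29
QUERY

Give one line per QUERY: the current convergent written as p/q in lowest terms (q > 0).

13/1
482/37
22185/1703
1008362469/77405512
1230652758057/94469310154
2217576707161217/170229124639394
11143292187166164/855398989580201
403376095445143121/30964592749526630
107384970149198238281/8243254634166085794
5264294937175571700659/404106120029624943887
152771938148240777557392/11727320735493289458517

APPEND 13: p_0 = 13·1 + 0 = 13, q_0 = 13·0 + 1 = 1 → 13/1
APPEND 37: p_1 = 37·13 + 1 = 482, q_1 = 37·1 + 0 = 37 → 482/37
APPEND 46: p_2 = 46·482 + 13 = 22185, q_2 = 46·37 + 1 = 1703 → 22185/1703
APPEND 46: p_3 = 46·22185 + 482 = 1020992, q_3 = 46·1703 + 37 = 78375 → 1020992/78375
APPEND 34: p_4 = 34·1020992 + 22185 = 34735913, q_4 = 34·78375 + 1703 = 2666453 → 34735913/2666453
APPEND 29: p_5 = 29·34735913 + 1020992 = 1008362469, q_5 = 29·2666453 + 78375 = 77405512 → 1008362469/77405512
APPEND 29: p_6 = 29·1008362469 + 34735913 = 29277247514, q_6 = 29·77405512 + 2666453 = 2247426301 → 29277247514/2247426301
APPEND 42: p_7 = 42·29277247514 + 1008362469 = 1230652758057, q_7 = 42·2247426301 + 77405512 = 94469310154 → 1230652758057/94469310154
APPEND 45: p_8 = 45·1230652758057 + 29277247514 = 55408651360079, q_8 = 45·94469310154 + 2247426301 = 4253366383231 → 55408651360079/4253366383231
APPEND 40: p_9 = 40·55408651360079 + 1230652758057 = 2217576707161217, q_9 = 40·4253366383231 + 94469310154 = 170229124639394 → 2217576707161217/170229124639394
APPEND 5: p_10 = 5·2217576707161217 + 55408651360079 = 11143292187166164, q_10 = 5·170229124639394 + 4253366383231 = 855398989580201 → 11143292187166164/855398989580201
APPEND 36: p_11 = 36·11143292187166164 + 2217576707161217 = 403376095445143121, q_11 = 36·855398989580201 + 170229124639394 = 30964592749526630 → 403376095445143121/30964592749526630
APPEND 6: p_12 = 6·403376095445143121 + 11143292187166164 = 2431399864858024890, q_12 = 6·30964592749526630 + 855398989580201 = 186642955486739981 → 2431399864858024890/186642955486739981
APPEND 44: p_13 = 44·2431399864858024890 + 403376095445143121 = 107384970149198238281, q_13 = 44·186642955486739981 + 30964592749526630 = 8243254634166085794 → 107384970149198238281/8243254634166085794
APPEND 49: p_14 = 49·107384970149198238281 + 2431399864858024890 = 5264294937175571700659, q_14 = 49·8243254634166085794 + 186642955486739981 = 404106120029624943887 → 5264294937175571700659/404106120029624943887
APPEND 29: p_15 = 29·5264294937175571700659 + 107384970149198238281 = 152771938148240777557392, q_15 = 29·404106120029624943887 + 8243254634166085794 = 11727320735493289458517 → 152771938148240777557392/11727320735493289458517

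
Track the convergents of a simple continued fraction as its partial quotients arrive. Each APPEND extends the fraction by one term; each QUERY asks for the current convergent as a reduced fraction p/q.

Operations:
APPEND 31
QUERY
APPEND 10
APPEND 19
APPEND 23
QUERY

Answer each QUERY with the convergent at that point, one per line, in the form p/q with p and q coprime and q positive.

APPEND 31: p_0 = 31·1 + 0 = 31, q_0 = 31·0 + 1 = 1 → 31/1
APPEND 10: p_1 = 10·31 + 1 = 311, q_1 = 10·1 + 0 = 10 → 311/10
APPEND 19: p_2 = 19·311 + 31 = 5940, q_2 = 19·10 + 1 = 191 → 5940/191
APPEND 23: p_3 = 23·5940 + 311 = 136931, q_3 = 23·191 + 10 = 4403 → 136931/4403

31/1
136931/4403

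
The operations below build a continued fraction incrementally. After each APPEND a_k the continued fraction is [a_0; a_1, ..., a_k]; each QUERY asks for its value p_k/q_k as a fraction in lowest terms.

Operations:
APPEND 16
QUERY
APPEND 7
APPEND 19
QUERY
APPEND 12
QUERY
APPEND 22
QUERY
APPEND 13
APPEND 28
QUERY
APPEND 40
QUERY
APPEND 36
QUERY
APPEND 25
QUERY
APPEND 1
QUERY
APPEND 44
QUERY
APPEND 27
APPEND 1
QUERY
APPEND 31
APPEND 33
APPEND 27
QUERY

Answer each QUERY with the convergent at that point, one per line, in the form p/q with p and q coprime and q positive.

16/1
2163/134
26069/1615
575681/35664
210853497/13062580
8441649802/522968447
304110246369/18839926672
7611197809027/471521135247
7915308055396/490361061919
355884752246451/22047407859683
9972688370956024/617817781133043
284612230247580727412/17632005536941334317

APPEND 16: p_0 = 16·1 + 0 = 16, q_0 = 16·0 + 1 = 1 → 16/1
APPEND 7: p_1 = 7·16 + 1 = 113, q_1 = 7·1 + 0 = 7 → 113/7
APPEND 19: p_2 = 19·113 + 16 = 2163, q_2 = 19·7 + 1 = 134 → 2163/134
APPEND 12: p_3 = 12·2163 + 113 = 26069, q_3 = 12·134 + 7 = 1615 → 26069/1615
APPEND 22: p_4 = 22·26069 + 2163 = 575681, q_4 = 22·1615 + 134 = 35664 → 575681/35664
APPEND 13: p_5 = 13·575681 + 26069 = 7509922, q_5 = 13·35664 + 1615 = 465247 → 7509922/465247
APPEND 28: p_6 = 28·7509922 + 575681 = 210853497, q_6 = 28·465247 + 35664 = 13062580 → 210853497/13062580
APPEND 40: p_7 = 40·210853497 + 7509922 = 8441649802, q_7 = 40·13062580 + 465247 = 522968447 → 8441649802/522968447
APPEND 36: p_8 = 36·8441649802 + 210853497 = 304110246369, q_8 = 36·522968447 + 13062580 = 18839926672 → 304110246369/18839926672
APPEND 25: p_9 = 25·304110246369 + 8441649802 = 7611197809027, q_9 = 25·18839926672 + 522968447 = 471521135247 → 7611197809027/471521135247
APPEND 1: p_10 = 1·7611197809027 + 304110246369 = 7915308055396, q_10 = 1·471521135247 + 18839926672 = 490361061919 → 7915308055396/490361061919
APPEND 44: p_11 = 44·7915308055396 + 7611197809027 = 355884752246451, q_11 = 44·490361061919 + 471521135247 = 22047407859683 → 355884752246451/22047407859683
APPEND 27: p_12 = 27·355884752246451 + 7915308055396 = 9616803618709573, q_12 = 27·22047407859683 + 490361061919 = 595770373273360 → 9616803618709573/595770373273360
APPEND 1: p_13 = 1·9616803618709573 + 355884752246451 = 9972688370956024, q_13 = 1·595770373273360 + 22047407859683 = 617817781133043 → 9972688370956024/617817781133043
APPEND 31: p_14 = 31·9972688370956024 + 9616803618709573 = 318770143118346317, q_14 = 31·617817781133043 + 595770373273360 = 19748121588397693 → 318770143118346317/19748121588397693
APPEND 33: p_15 = 33·318770143118346317 + 9972688370956024 = 10529387411276384485, q_15 = 33·19748121588397693 + 617817781133043 = 652305830198256912 → 10529387411276384485/652305830198256912
APPEND 27: p_16 = 27·10529387411276384485 + 318770143118346317 = 284612230247580727412, q_16 = 27·652305830198256912 + 19748121588397693 = 17632005536941334317 → 284612230247580727412/17632005536941334317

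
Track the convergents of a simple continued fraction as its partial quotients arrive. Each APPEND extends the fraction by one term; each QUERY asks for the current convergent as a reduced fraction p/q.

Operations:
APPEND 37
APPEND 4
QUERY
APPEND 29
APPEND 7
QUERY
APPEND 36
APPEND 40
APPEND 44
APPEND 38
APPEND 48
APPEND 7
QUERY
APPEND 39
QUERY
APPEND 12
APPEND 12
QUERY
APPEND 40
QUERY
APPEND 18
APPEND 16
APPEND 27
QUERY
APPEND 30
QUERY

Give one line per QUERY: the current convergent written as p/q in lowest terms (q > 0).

APPEND 37: p_0 = 37·1 + 0 = 37, q_0 = 37·0 + 1 = 1 → 37/1
APPEND 4: p_1 = 4·37 + 1 = 149, q_1 = 4·1 + 0 = 4 → 149/4
APPEND 29: p_2 = 29·149 + 37 = 4358, q_2 = 29·4 + 1 = 117 → 4358/117
APPEND 7: p_3 = 7·4358 + 149 = 30655, q_3 = 7·117 + 4 = 823 → 30655/823
APPEND 36: p_4 = 36·30655 + 4358 = 1107938, q_4 = 36·823 + 117 = 29745 → 1107938/29745
APPEND 40: p_5 = 40·1107938 + 30655 = 44348175, q_5 = 40·29745 + 823 = 1190623 → 44348175/1190623
APPEND 44: p_6 = 44·44348175 + 1107938 = 1952427638, q_6 = 44·1190623 + 29745 = 52417157 → 1952427638/52417157
APPEND 38: p_7 = 38·1952427638 + 44348175 = 74236598419, q_7 = 38·52417157 + 1190623 = 1993042589 → 74236598419/1993042589
APPEND 48: p_8 = 48·74236598419 + 1952427638 = 3565309151750, q_8 = 48·1993042589 + 52417157 = 95718461429 → 3565309151750/95718461429
APPEND 7: p_9 = 7·3565309151750 + 74236598419 = 25031400660669, q_9 = 7·95718461429 + 1993042589 = 672022272592 → 25031400660669/672022272592
APPEND 39: p_10 = 39·25031400660669 + 3565309151750 = 979789934917841, q_10 = 39·672022272592 + 95718461429 = 26304587092517 → 979789934917841/26304587092517
APPEND 12: p_11 = 12·979789934917841 + 25031400660669 = 11782510619674761, q_11 = 12·26304587092517 + 672022272592 = 316327067382796 → 11782510619674761/316327067382796
APPEND 12: p_12 = 12·11782510619674761 + 979789934917841 = 142369917371014973, q_12 = 12·316327067382796 + 26304587092517 = 3822229395686069 → 142369917371014973/3822229395686069
APPEND 40: p_13 = 40·142369917371014973 + 11782510619674761 = 5706579205460273681, q_13 = 40·3822229395686069 + 316327067382796 = 153205502894825556 → 5706579205460273681/153205502894825556
APPEND 18: p_14 = 18·5706579205460273681 + 142369917371014973 = 102860795615655941231, q_14 = 18·153205502894825556 + 3822229395686069 = 2761521281502546077 → 102860795615655941231/2761521281502546077
APPEND 16: p_15 = 16·102860795615655941231 + 5706579205460273681 = 1651479309055955333377, q_15 = 16·2761521281502546077 + 153205502894825556 = 44337546006935562788 → 1651479309055955333377/44337546006935562788
APPEND 27: p_16 = 27·1651479309055955333377 + 102860795615655941231 = 44692802140126449942410, q_16 = 27·44337546006935562788 + 2761521281502546077 = 1199875263468762741353 → 44692802140126449942410/1199875263468762741353
APPEND 30: p_17 = 30·44692802140126449942410 + 1651479309055955333377 = 1342435543512849453605677, q_17 = 30·1199875263468762741353 + 44337546006935562788 = 36040595450069817803378 → 1342435543512849453605677/36040595450069817803378

149/4
30655/823
25031400660669/672022272592
979789934917841/26304587092517
142369917371014973/3822229395686069
5706579205460273681/153205502894825556
44692802140126449942410/1199875263468762741353
1342435543512849453605677/36040595450069817803378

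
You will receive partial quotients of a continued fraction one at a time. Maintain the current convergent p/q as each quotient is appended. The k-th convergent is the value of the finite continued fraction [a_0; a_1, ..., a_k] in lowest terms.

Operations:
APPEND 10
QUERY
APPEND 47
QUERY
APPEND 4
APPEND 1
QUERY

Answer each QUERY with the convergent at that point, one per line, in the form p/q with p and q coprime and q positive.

10/1
471/47
2365/236

APPEND 10: p_0 = 10·1 + 0 = 10, q_0 = 10·0 + 1 = 1 → 10/1
APPEND 47: p_1 = 47·10 + 1 = 471, q_1 = 47·1 + 0 = 47 → 471/47
APPEND 4: p_2 = 4·471 + 10 = 1894, q_2 = 4·47 + 1 = 189 → 1894/189
APPEND 1: p_3 = 1·1894 + 471 = 2365, q_3 = 1·189 + 47 = 236 → 2365/236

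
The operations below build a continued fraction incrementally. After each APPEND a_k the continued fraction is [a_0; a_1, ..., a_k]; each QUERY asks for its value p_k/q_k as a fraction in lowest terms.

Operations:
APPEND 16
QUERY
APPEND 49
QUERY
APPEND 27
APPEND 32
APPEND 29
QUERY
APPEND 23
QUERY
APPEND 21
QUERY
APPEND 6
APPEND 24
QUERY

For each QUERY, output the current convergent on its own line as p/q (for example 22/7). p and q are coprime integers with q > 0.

16/1
785/49
19727784/1231417
454418569/28365008
9562517733/596896585
1397471116941/87230765017

APPEND 16: p_0 = 16·1 + 0 = 16, q_0 = 16·0 + 1 = 1 → 16/1
APPEND 49: p_1 = 49·16 + 1 = 785, q_1 = 49·1 + 0 = 49 → 785/49
APPEND 27: p_2 = 27·785 + 16 = 21211, q_2 = 27·49 + 1 = 1324 → 21211/1324
APPEND 32: p_3 = 32·21211 + 785 = 679537, q_3 = 32·1324 + 49 = 42417 → 679537/42417
APPEND 29: p_4 = 29·679537 + 21211 = 19727784, q_4 = 29·42417 + 1324 = 1231417 → 19727784/1231417
APPEND 23: p_5 = 23·19727784 + 679537 = 454418569, q_5 = 23·1231417 + 42417 = 28365008 → 454418569/28365008
APPEND 21: p_6 = 21·454418569 + 19727784 = 9562517733, q_6 = 21·28365008 + 1231417 = 596896585 → 9562517733/596896585
APPEND 6: p_7 = 6·9562517733 + 454418569 = 57829524967, q_7 = 6·596896585 + 28365008 = 3609744518 → 57829524967/3609744518
APPEND 24: p_8 = 24·57829524967 + 9562517733 = 1397471116941, q_8 = 24·3609744518 + 596896585 = 87230765017 → 1397471116941/87230765017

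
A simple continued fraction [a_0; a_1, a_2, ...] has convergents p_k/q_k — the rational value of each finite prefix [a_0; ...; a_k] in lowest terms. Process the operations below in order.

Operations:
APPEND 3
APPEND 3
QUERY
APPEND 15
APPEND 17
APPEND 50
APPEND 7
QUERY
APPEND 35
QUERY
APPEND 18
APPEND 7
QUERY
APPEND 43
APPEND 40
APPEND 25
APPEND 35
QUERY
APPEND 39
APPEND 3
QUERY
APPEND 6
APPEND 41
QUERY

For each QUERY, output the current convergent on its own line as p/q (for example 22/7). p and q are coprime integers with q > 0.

APPEND 3: p_0 = 3·1 + 0 = 3, q_0 = 3·0 + 1 = 1 → 3/1
APPEND 3: p_1 = 3·3 + 1 = 10, q_1 = 3·1 + 0 = 3 → 10/3
APPEND 15: p_2 = 15·10 + 3 = 153, q_2 = 15·3 + 1 = 46 → 153/46
APPEND 17: p_3 = 17·153 + 10 = 2611, q_3 = 17·46 + 3 = 785 → 2611/785
APPEND 50: p_4 = 50·2611 + 153 = 130703, q_4 = 50·785 + 46 = 39296 → 130703/39296
APPEND 7: p_5 = 7·130703 + 2611 = 917532, q_5 = 7·39296 + 785 = 275857 → 917532/275857
APPEND 35: p_6 = 35·917532 + 130703 = 32244323, q_6 = 35·275857 + 39296 = 9694291 → 32244323/9694291
APPEND 18: p_7 = 18·32244323 + 917532 = 581315346, q_7 = 18·9694291 + 275857 = 174773095 → 581315346/174773095
APPEND 7: p_8 = 7·581315346 + 32244323 = 4101451745, q_8 = 7·174773095 + 9694291 = 1233105956 → 4101451745/1233105956
APPEND 43: p_9 = 43·4101451745 + 581315346 = 176943740381, q_9 = 43·1233105956 + 174773095 = 53198329203 → 176943740381/53198329203
APPEND 40: p_10 = 40·176943740381 + 4101451745 = 7081851066985, q_10 = 40·53198329203 + 1233105956 = 2129166274076 → 7081851066985/2129166274076
APPEND 25: p_11 = 25·7081851066985 + 176943740381 = 177223220415006, q_11 = 25·2129166274076 + 53198329203 = 53282355181103 → 177223220415006/53282355181103
APPEND 35: p_12 = 35·177223220415006 + 7081851066985 = 6209894565592195, q_12 = 35·53282355181103 + 2129166274076 = 1867011597612681 → 6209894565592195/1867011597612681
APPEND 39: p_13 = 39·6209894565592195 + 177223220415006 = 242363111278510611, q_13 = 39·1867011597612681 + 53282355181103 = 72866734662075662 → 242363111278510611/72866734662075662
APPEND 3: p_14 = 3·242363111278510611 + 6209894565592195 = 733299228401124028, q_14 = 3·72866734662075662 + 1867011597612681 = 220467215583839667 → 733299228401124028/220467215583839667
APPEND 6: p_15 = 6·733299228401124028 + 242363111278510611 = 4642158481685254779, q_15 = 6·220467215583839667 + 72866734662075662 = 1395670028165113664 → 4642158481685254779/1395670028165113664
APPEND 41: p_16 = 41·4642158481685254779 + 733299228401124028 = 191061796977496569967, q_16 = 41·1395670028165113664 + 220467215583839667 = 57442938370353499891 → 191061796977496569967/57442938370353499891

10/3
917532/275857
32244323/9694291
4101451745/1233105956
6209894565592195/1867011597612681
733299228401124028/220467215583839667
191061796977496569967/57442938370353499891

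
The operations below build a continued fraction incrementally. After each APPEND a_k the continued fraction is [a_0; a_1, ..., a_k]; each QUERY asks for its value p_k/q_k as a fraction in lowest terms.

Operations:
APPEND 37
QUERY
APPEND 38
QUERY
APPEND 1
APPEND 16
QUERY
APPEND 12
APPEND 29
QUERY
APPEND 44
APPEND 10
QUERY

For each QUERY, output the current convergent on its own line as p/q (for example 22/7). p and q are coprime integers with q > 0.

37/1
1407/38
24511/662
8596215/232169
3793886575/102466359

APPEND 37: p_0 = 37·1 + 0 = 37, q_0 = 37·0 + 1 = 1 → 37/1
APPEND 38: p_1 = 38·37 + 1 = 1407, q_1 = 38·1 + 0 = 38 → 1407/38
APPEND 1: p_2 = 1·1407 + 37 = 1444, q_2 = 1·38 + 1 = 39 → 1444/39
APPEND 16: p_3 = 16·1444 + 1407 = 24511, q_3 = 16·39 + 38 = 662 → 24511/662
APPEND 12: p_4 = 12·24511 + 1444 = 295576, q_4 = 12·662 + 39 = 7983 → 295576/7983
APPEND 29: p_5 = 29·295576 + 24511 = 8596215, q_5 = 29·7983 + 662 = 232169 → 8596215/232169
APPEND 44: p_6 = 44·8596215 + 295576 = 378529036, q_6 = 44·232169 + 7983 = 10223419 → 378529036/10223419
APPEND 10: p_7 = 10·378529036 + 8596215 = 3793886575, q_7 = 10·10223419 + 232169 = 102466359 → 3793886575/102466359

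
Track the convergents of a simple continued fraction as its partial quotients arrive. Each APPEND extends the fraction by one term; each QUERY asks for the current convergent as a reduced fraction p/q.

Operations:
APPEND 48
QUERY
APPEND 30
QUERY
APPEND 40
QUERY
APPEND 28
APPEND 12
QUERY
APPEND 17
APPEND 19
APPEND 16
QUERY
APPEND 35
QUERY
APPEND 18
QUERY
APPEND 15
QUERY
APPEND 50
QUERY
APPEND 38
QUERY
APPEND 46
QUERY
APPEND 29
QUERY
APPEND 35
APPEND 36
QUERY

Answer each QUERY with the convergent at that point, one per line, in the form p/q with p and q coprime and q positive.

APPEND 48: p_0 = 48·1 + 0 = 48, q_0 = 48·0 + 1 = 1 → 48/1
APPEND 30: p_1 = 30·48 + 1 = 1441, q_1 = 30·1 + 0 = 30 → 1441/30
APPEND 40: p_2 = 40·1441 + 48 = 57688, q_2 = 40·30 + 1 = 1201 → 57688/1201
APPEND 28: p_3 = 28·57688 + 1441 = 1616705, q_3 = 28·1201 + 30 = 33658 → 1616705/33658
APPEND 12: p_4 = 12·1616705 + 57688 = 19458148, q_4 = 12·33658 + 1201 = 405097 → 19458148/405097
APPEND 17: p_5 = 17·19458148 + 1616705 = 332405221, q_5 = 17·405097 + 33658 = 6920307 → 332405221/6920307
APPEND 19: p_6 = 19·332405221 + 19458148 = 6335157347, q_6 = 19·6920307 + 405097 = 131890930 → 6335157347/131890930
APPEND 16: p_7 = 16·6335157347 + 332405221 = 101694922773, q_7 = 16·131890930 + 6920307 = 2117175187 → 101694922773/2117175187
APPEND 35: p_8 = 35·101694922773 + 6335157347 = 3565657454402, q_8 = 35·2117175187 + 131890930 = 74233022475 → 3565657454402/74233022475
APPEND 18: p_9 = 18·3565657454402 + 101694922773 = 64283529102009, q_9 = 18·74233022475 + 2117175187 = 1338311579737 → 64283529102009/1338311579737
APPEND 15: p_10 = 15·64283529102009 + 3565657454402 = 967818593984537, q_10 = 15·1338311579737 + 74233022475 = 20148906718530 → 967818593984537/20148906718530
APPEND 50: p_11 = 50·967818593984537 + 64283529102009 = 48455213228328859, q_11 = 50·20148906718530 + 1338311579737 = 1008783647506237 → 48455213228328859/1008783647506237
APPEND 38: p_12 = 38·48455213228328859 + 967818593984537 = 1842265921270481179, q_12 = 38·1008783647506237 + 20148906718530 = 38353927511955536 → 1842265921270481179/38353927511955536
APPEND 46: p_13 = 46·1842265921270481179 + 48455213228328859 = 84792687591670463093, q_13 = 46·38353927511955536 + 1008783647506237 = 1765289449197460893 → 84792687591670463093/1765289449197460893
APPEND 29: p_14 = 29·84792687591670463093 + 1842265921270481179 = 2460830206079713910876, q_14 = 29·1765289449197460893 + 38353927511955536 = 51231747954238321433 → 2460830206079713910876/51231747954238321433
APPEND 35: p_15 = 35·2460830206079713910876 + 84792687591670463093 = 86213849900381657343753, q_15 = 35·51231747954238321433 + 1765289449197460893 = 1794876467847538711048 → 86213849900381657343753/1794876467847538711048
APPEND 36: p_16 = 36·86213849900381657343753 + 2460830206079713910876 = 3106159426619819378285984, q_16 = 36·1794876467847538711048 + 51231747954238321433 = 64666784590465631919161 → 3106159426619819378285984/64666784590465631919161

48/1
1441/30
57688/1201
19458148/405097
101694922773/2117175187
3565657454402/74233022475
64283529102009/1338311579737
967818593984537/20148906718530
48455213228328859/1008783647506237
1842265921270481179/38353927511955536
84792687591670463093/1765289449197460893
2460830206079713910876/51231747954238321433
3106159426619819378285984/64666784590465631919161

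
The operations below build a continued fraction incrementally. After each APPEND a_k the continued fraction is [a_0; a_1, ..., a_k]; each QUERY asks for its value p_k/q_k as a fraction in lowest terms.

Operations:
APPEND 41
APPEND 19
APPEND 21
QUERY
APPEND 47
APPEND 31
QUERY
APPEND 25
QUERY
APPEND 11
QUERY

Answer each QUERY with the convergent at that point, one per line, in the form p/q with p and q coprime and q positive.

16421/400
23965998/583789
599922517/14613544
6623113685/161332773

APPEND 41: p_0 = 41·1 + 0 = 41, q_0 = 41·0 + 1 = 1 → 41/1
APPEND 19: p_1 = 19·41 + 1 = 780, q_1 = 19·1 + 0 = 19 → 780/19
APPEND 21: p_2 = 21·780 + 41 = 16421, q_2 = 21·19 + 1 = 400 → 16421/400
APPEND 47: p_3 = 47·16421 + 780 = 772567, q_3 = 47·400 + 19 = 18819 → 772567/18819
APPEND 31: p_4 = 31·772567 + 16421 = 23965998, q_4 = 31·18819 + 400 = 583789 → 23965998/583789
APPEND 25: p_5 = 25·23965998 + 772567 = 599922517, q_5 = 25·583789 + 18819 = 14613544 → 599922517/14613544
APPEND 11: p_6 = 11·599922517 + 23965998 = 6623113685, q_6 = 11·14613544 + 583789 = 161332773 → 6623113685/161332773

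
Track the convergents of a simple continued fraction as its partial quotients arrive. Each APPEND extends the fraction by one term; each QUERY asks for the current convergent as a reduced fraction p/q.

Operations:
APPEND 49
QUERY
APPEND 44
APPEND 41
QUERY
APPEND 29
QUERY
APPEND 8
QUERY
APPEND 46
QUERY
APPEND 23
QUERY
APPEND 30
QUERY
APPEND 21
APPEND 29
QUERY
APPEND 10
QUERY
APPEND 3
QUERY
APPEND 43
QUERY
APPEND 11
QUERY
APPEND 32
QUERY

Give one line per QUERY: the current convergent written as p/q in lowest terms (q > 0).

APPEND 49: p_0 = 49·1 + 0 = 49, q_0 = 49·0 + 1 = 1 → 49/1
APPEND 44: p_1 = 44·49 + 1 = 2157, q_1 = 44·1 + 0 = 44 → 2157/44
APPEND 41: p_2 = 41·2157 + 49 = 88486, q_2 = 41·44 + 1 = 1805 → 88486/1805
APPEND 29: p_3 = 29·88486 + 2157 = 2568251, q_3 = 29·1805 + 44 = 52389 → 2568251/52389
APPEND 8: p_4 = 8·2568251 + 88486 = 20634494, q_4 = 8·52389 + 1805 = 420917 → 20634494/420917
APPEND 46: p_5 = 46·20634494 + 2568251 = 951754975, q_5 = 46·420917 + 52389 = 19414571 → 951754975/19414571
APPEND 23: p_6 = 23·951754975 + 20634494 = 21910998919, q_6 = 23·19414571 + 420917 = 446956050 → 21910998919/446956050
APPEND 30: p_7 = 30·21910998919 + 951754975 = 658281722545, q_7 = 30·446956050 + 19414571 = 13428096071 → 658281722545/13428096071
APPEND 21: p_8 = 21·658281722545 + 21910998919 = 13845827172364, q_8 = 21·13428096071 + 446956050 = 282436973541 → 13845827172364/282436973541
APPEND 29: p_9 = 29·13845827172364 + 658281722545 = 402187269721101, q_9 = 29·282436973541 + 13428096071 = 8204100328760 → 402187269721101/8204100328760
APPEND 10: p_10 = 10·402187269721101 + 13845827172364 = 4035718524383374, q_10 = 10·8204100328760 + 282436973541 = 82323440261141 → 4035718524383374/82323440261141
APPEND 3: p_11 = 3·4035718524383374 + 402187269721101 = 12509342842871223, q_11 = 3·82323440261141 + 8204100328760 = 255174421112183 → 12509342842871223/255174421112183
APPEND 43: p_12 = 43·12509342842871223 + 4035718524383374 = 541937460767845963, q_12 = 43·255174421112183 + 82323440261141 = 11054823548085010 → 541937460767845963/11054823548085010
APPEND 11: p_13 = 11·541937460767845963 + 12509342842871223 = 5973821411289176816, q_13 = 11·11054823548085010 + 255174421112183 = 121858233450047293 → 5973821411289176816/121858233450047293
APPEND 32: p_14 = 32·5973821411289176816 + 541937460767845963 = 191704222622021504075, q_14 = 32·121858233450047293 + 11054823548085010 = 3910518293949598386 → 191704222622021504075/3910518293949598386

49/1
88486/1805
2568251/52389
20634494/420917
951754975/19414571
21910998919/446956050
658281722545/13428096071
402187269721101/8204100328760
4035718524383374/82323440261141
12509342842871223/255174421112183
541937460767845963/11054823548085010
5973821411289176816/121858233450047293
191704222622021504075/3910518293949598386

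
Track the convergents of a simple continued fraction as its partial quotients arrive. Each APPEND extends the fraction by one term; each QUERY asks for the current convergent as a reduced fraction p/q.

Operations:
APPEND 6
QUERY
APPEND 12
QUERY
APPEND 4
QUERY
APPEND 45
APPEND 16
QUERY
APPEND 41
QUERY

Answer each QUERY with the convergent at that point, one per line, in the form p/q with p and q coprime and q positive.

APPEND 6: p_0 = 6·1 + 0 = 6, q_0 = 6·0 + 1 = 1 → 6/1
APPEND 12: p_1 = 12·6 + 1 = 73, q_1 = 12·1 + 0 = 12 → 73/12
APPEND 4: p_2 = 4·73 + 6 = 298, q_2 = 4·12 + 1 = 49 → 298/49
APPEND 45: p_3 = 45·298 + 73 = 13483, q_3 = 45·49 + 12 = 2217 → 13483/2217
APPEND 16: p_4 = 16·13483 + 298 = 216026, q_4 = 16·2217 + 49 = 35521 → 216026/35521
APPEND 41: p_5 = 41·216026 + 13483 = 8870549, q_5 = 41·35521 + 2217 = 1458578 → 8870549/1458578

6/1
73/12
298/49
216026/35521
8870549/1458578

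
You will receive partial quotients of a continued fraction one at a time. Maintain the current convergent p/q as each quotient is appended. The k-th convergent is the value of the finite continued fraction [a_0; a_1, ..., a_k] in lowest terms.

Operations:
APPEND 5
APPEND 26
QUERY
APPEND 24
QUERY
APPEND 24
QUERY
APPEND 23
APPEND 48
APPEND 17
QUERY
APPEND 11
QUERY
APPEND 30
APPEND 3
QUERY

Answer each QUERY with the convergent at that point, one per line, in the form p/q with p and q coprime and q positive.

131/26
3149/625
75707/15026
1426469989/283119633
15774977266/3130949693
1439802341173/285765780962

APPEND 5: p_0 = 5·1 + 0 = 5, q_0 = 5·0 + 1 = 1 → 5/1
APPEND 26: p_1 = 26·5 + 1 = 131, q_1 = 26·1 + 0 = 26 → 131/26
APPEND 24: p_2 = 24·131 + 5 = 3149, q_2 = 24·26 + 1 = 625 → 3149/625
APPEND 24: p_3 = 24·3149 + 131 = 75707, q_3 = 24·625 + 26 = 15026 → 75707/15026
APPEND 23: p_4 = 23·75707 + 3149 = 1744410, q_4 = 23·15026 + 625 = 346223 → 1744410/346223
APPEND 48: p_5 = 48·1744410 + 75707 = 83807387, q_5 = 48·346223 + 15026 = 16633730 → 83807387/16633730
APPEND 17: p_6 = 17·83807387 + 1744410 = 1426469989, q_6 = 17·16633730 + 346223 = 283119633 → 1426469989/283119633
APPEND 11: p_7 = 11·1426469989 + 83807387 = 15774977266, q_7 = 11·283119633 + 16633730 = 3130949693 → 15774977266/3130949693
APPEND 30: p_8 = 30·15774977266 + 1426469989 = 474675787969, q_8 = 30·3130949693 + 283119633 = 94211610423 → 474675787969/94211610423
APPEND 3: p_9 = 3·474675787969 + 15774977266 = 1439802341173, q_9 = 3·94211610423 + 3130949693 = 285765780962 → 1439802341173/285765780962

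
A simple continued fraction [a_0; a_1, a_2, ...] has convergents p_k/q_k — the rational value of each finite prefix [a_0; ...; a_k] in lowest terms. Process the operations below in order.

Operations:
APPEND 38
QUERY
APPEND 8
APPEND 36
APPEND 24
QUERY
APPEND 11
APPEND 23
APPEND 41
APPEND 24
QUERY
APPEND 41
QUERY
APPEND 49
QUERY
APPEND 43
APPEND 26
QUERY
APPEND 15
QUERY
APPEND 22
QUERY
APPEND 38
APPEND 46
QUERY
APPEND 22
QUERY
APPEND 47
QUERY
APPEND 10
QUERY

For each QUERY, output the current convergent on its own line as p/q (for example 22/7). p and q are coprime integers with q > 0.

APPEND 38: p_0 = 38·1 + 0 = 38, q_0 = 38·0 + 1 = 1 → 38/1
APPEND 8: p_1 = 8·38 + 1 = 305, q_1 = 8·1 + 0 = 8 → 305/8
APPEND 36: p_2 = 36·305 + 38 = 11018, q_2 = 36·8 + 1 = 289 → 11018/289
APPEND 24: p_3 = 24·11018 + 305 = 264737, q_3 = 24·289 + 8 = 6944 → 264737/6944
APPEND 11: p_4 = 11·264737 + 11018 = 2923125, q_4 = 11·6944 + 289 = 76673 → 2923125/76673
APPEND 23: p_5 = 23·2923125 + 264737 = 67496612, q_5 = 23·76673 + 6944 = 1770423 → 67496612/1770423
APPEND 41: p_6 = 41·67496612 + 2923125 = 2770284217, q_6 = 41·1770423 + 76673 = 72664016 → 2770284217/72664016
APPEND 24: p_7 = 24·2770284217 + 67496612 = 66554317820, q_7 = 24·72664016 + 1770423 = 1745706807 → 66554317820/1745706807
APPEND 41: p_8 = 41·66554317820 + 2770284217 = 2731497314837, q_8 = 41·1745706807 + 72664016 = 71646643103 → 2731497314837/71646643103
APPEND 49: p_9 = 49·2731497314837 + 66554317820 = 133909922744833, q_9 = 49·71646643103 + 1745706807 = 3512431218854 → 133909922744833/3512431218854
APPEND 43: p_10 = 43·133909922744833 + 2731497314837 = 5760858175342656, q_10 = 43·3512431218854 + 71646643103 = 151106189053825 → 5760858175342656/151106189053825
APPEND 26: p_11 = 26·5760858175342656 + 133909922744833 = 149916222481653889, q_11 = 26·151106189053825 + 3512431218854 = 3932273346618304 → 149916222481653889/3932273346618304
APPEND 15: p_12 = 15·149916222481653889 + 5760858175342656 = 2254504195400150991, q_12 = 15·3932273346618304 + 151106189053825 = 59135206388328385 → 2254504195400150991/59135206388328385
APPEND 22: p_13 = 22·2254504195400150991 + 149916222481653889 = 49749008521284975691, q_13 = 22·59135206388328385 + 3932273346618304 = 1304906813889842774 → 49749008521284975691/1304906813889842774
APPEND 38: p_14 = 38·49749008521284975691 + 2254504195400150991 = 1892716828004229227249, q_14 = 38·1304906813889842774 + 59135206388328385 = 49645594134202353797 → 1892716828004229227249/49645594134202353797
APPEND 46: p_15 = 46·1892716828004229227249 + 49749008521284975691 = 87114723096715829429145, q_15 = 46·49645594134202353797 + 1304906813889842774 = 2285002236987198117436 → 87114723096715829429145/2285002236987198117436
APPEND 22: p_16 = 22·87114723096715829429145 + 1892716828004229227249 = 1918416624955752476668439, q_16 = 22·2285002236987198117436 + 49645594134202353797 = 50319694807852560937389 → 1918416624955752476668439/50319694807852560937389
APPEND 47: p_17 = 47·1918416624955752476668439 + 87114723096715829429145 = 90252696096017082232845778, q_17 = 47·50319694807852560937389 + 2285002236987198117436 = 2367310658206057562174719 → 90252696096017082232845778/2367310658206057562174719
APPEND 10: p_18 = 10·90252696096017082232845778 + 1918416624955752476668439 = 904445377585126574805126219, q_18 = 10·2367310658206057562174719 + 50319694807852560937389 = 23723426276868428182684579 → 904445377585126574805126219/23723426276868428182684579

38/1
264737/6944
66554317820/1745706807
2731497314837/71646643103
133909922744833/3512431218854
149916222481653889/3932273346618304
2254504195400150991/59135206388328385
49749008521284975691/1304906813889842774
87114723096715829429145/2285002236987198117436
1918416624955752476668439/50319694807852560937389
90252696096017082232845778/2367310658206057562174719
904445377585126574805126219/23723426276868428182684579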